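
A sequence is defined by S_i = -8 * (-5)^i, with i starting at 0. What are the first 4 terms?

This is a geometric sequence.
i=0: S_0 = -8 * (-5)^0 = -8
i=1: S_1 = -8 * (-5)^1 = 40
i=2: S_2 = -8 * (-5)^2 = -200
i=3: S_3 = -8 * (-5)^3 = 1000
The first 4 terms are: [-8, 40, -200, 1000]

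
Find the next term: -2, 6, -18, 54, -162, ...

Ratios: 6 / -2 = -3.0
This is a geometric sequence with common ratio r = -3.
Next term = -162 * -3 = 486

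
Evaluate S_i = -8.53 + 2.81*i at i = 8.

S_8 = -8.53 + 2.81*8 = -8.53 + 22.48 = 13.95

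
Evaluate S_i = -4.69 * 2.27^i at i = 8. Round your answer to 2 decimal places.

S_8 = -4.69 * 2.27^8 ≈ -4.69 * 705.0288 ≈ -3306.59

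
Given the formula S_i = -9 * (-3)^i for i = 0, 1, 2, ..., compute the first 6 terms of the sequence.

This is a geometric sequence.
i=0: S_0 = -9 * (-3)^0 = -9
i=1: S_1 = -9 * (-3)^1 = 27
i=2: S_2 = -9 * (-3)^2 = -81
i=3: S_3 = -9 * (-3)^3 = 243
i=4: S_4 = -9 * (-3)^4 = -729
i=5: S_5 = -9 * (-3)^5 = 2187
The first 6 terms are: [-9, 27, -81, 243, -729, 2187]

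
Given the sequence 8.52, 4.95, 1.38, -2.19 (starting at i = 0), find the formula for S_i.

Check differences: 4.95 - 8.52 = -3.57
1.38 - 4.95 = -3.57
Common difference d = -3.57.
First term a = 8.52.
Formula: S_i = 8.52 - 3.57*i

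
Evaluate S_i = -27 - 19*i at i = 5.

S_5 = -27 + -19*5 = -27 + -95 = -122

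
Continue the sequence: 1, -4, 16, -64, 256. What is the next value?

Ratios: -4 / 1 = -4.0
This is a geometric sequence with common ratio r = -4.
Next term = 256 * -4 = -1024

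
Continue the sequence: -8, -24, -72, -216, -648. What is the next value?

Ratios: -24 / -8 = 3.0
This is a geometric sequence with common ratio r = 3.
Next term = -648 * 3 = -1944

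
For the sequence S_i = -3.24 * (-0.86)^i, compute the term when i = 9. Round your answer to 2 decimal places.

S_9 = -3.24 * (-0.86)^9 ≈ -3.24 * -0.2573 ≈ 0.83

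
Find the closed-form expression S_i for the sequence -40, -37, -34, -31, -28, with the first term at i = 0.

Check differences: -37 - -40 = 3
-34 - -37 = 3
Common difference d = 3.
First term a = -40.
Formula: S_i = -40 + 3*i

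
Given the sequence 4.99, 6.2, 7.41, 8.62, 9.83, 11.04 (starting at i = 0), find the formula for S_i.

Check differences: 6.2 - 4.99 = 1.21
7.41 - 6.2 = 1.21
Common difference d = 1.21.
First term a = 4.99.
Formula: S_i = 4.99 + 1.21*i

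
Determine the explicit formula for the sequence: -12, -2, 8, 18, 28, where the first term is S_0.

Check differences: -2 - -12 = 10
8 - -2 = 10
Common difference d = 10.
First term a = -12.
Formula: S_i = -12 + 10*i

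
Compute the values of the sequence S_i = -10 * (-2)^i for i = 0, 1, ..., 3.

This is a geometric sequence.
i=0: S_0 = -10 * (-2)^0 = -10
i=1: S_1 = -10 * (-2)^1 = 20
i=2: S_2 = -10 * (-2)^2 = -40
i=3: S_3 = -10 * (-2)^3 = 80
The first 4 terms are: [-10, 20, -40, 80]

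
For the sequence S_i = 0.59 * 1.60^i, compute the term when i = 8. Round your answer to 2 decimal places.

S_8 = 0.59 * 1.6^8 ≈ 0.59 * 42.9497 ≈ 25.34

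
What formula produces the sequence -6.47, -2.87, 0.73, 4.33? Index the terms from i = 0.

Check differences: -2.87 - -6.47 = 3.6
0.73 - -2.87 = 3.6
Common difference d = 3.6.
First term a = -6.47.
Formula: S_i = -6.47 + 3.60*i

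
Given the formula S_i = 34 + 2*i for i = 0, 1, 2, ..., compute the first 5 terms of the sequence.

This is an arithmetic sequence.
i=0: S_0 = 34 + 2*0 = 34
i=1: S_1 = 34 + 2*1 = 36
i=2: S_2 = 34 + 2*2 = 38
i=3: S_3 = 34 + 2*3 = 40
i=4: S_4 = 34 + 2*4 = 42
The first 5 terms are: [34, 36, 38, 40, 42]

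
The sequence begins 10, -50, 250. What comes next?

Ratios: -50 / 10 = -5.0
This is a geometric sequence with common ratio r = -5.
Next term = 250 * -5 = -1250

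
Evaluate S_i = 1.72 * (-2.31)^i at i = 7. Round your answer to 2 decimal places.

S_7 = 1.72 * (-2.31)^7 ≈ 1.72 * -350.9812 ≈ -603.69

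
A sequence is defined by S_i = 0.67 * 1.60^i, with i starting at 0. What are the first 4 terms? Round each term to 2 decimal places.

This is a geometric sequence.
i=0: S_0 = 0.67 * 1.6^0 = 0.67
i=1: S_1 = 0.67 * 1.6^1 ≈ 1.07
i=2: S_2 = 0.67 * 1.6^2 ≈ 1.72
i=3: S_3 = 0.67 * 1.6^3 ≈ 2.74
The first 4 terms are: [0.67, 1.07, 1.72, 2.74]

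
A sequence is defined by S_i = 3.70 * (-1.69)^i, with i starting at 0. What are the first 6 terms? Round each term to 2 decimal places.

This is a geometric sequence.
i=0: S_0 = 3.7 * (-1.69)^0 = 3.7
i=1: S_1 = 3.7 * (-1.69)^1 ≈ -6.25
i=2: S_2 = 3.7 * (-1.69)^2 ≈ 10.57
i=3: S_3 = 3.7 * (-1.69)^3 ≈ -17.86
i=4: S_4 = 3.7 * (-1.69)^4 ≈ 30.18
i=5: S_5 = 3.7 * (-1.69)^5 ≈ -51.01
The first 6 terms are: [3.7, -6.25, 10.57, -17.86, 30.18, -51.01]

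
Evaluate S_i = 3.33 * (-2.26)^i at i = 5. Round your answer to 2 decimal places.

S_5 = 3.33 * (-2.26)^5 ≈ 3.33 * -58.9579 ≈ -196.33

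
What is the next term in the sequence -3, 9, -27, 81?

Ratios: 9 / -3 = -3.0
This is a geometric sequence with common ratio r = -3.
Next term = 81 * -3 = -243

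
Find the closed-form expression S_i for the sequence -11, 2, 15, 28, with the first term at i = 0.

Check differences: 2 - -11 = 13
15 - 2 = 13
Common difference d = 13.
First term a = -11.
Formula: S_i = -11 + 13*i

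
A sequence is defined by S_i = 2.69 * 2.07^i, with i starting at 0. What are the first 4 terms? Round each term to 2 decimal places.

This is a geometric sequence.
i=0: S_0 = 2.69 * 2.07^0 = 2.69
i=1: S_1 = 2.69 * 2.07^1 ≈ 5.57
i=2: S_2 = 2.69 * 2.07^2 ≈ 11.53
i=3: S_3 = 2.69 * 2.07^3 ≈ 23.86
The first 4 terms are: [2.69, 5.57, 11.53, 23.86]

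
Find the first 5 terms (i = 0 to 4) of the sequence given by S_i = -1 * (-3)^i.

This is a geometric sequence.
i=0: S_0 = -1 * (-3)^0 = -1
i=1: S_1 = -1 * (-3)^1 = 3
i=2: S_2 = -1 * (-3)^2 = -9
i=3: S_3 = -1 * (-3)^3 = 27
i=4: S_4 = -1 * (-3)^4 = -81
The first 5 terms are: [-1, 3, -9, 27, -81]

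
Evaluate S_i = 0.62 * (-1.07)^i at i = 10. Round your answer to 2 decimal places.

S_10 = 0.62 * (-1.07)^10 ≈ 0.62 * 1.9672 ≈ 1.22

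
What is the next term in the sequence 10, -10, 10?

Ratios: -10 / 10 = -1.0
This is a geometric sequence with common ratio r = -1.
Next term = 10 * -1 = -10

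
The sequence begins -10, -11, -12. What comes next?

Differences: -11 - -10 = -1
This is an arithmetic sequence with common difference d = -1.
Next term = -12 + -1 = -13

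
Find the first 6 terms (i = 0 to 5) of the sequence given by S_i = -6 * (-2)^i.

This is a geometric sequence.
i=0: S_0 = -6 * (-2)^0 = -6
i=1: S_1 = -6 * (-2)^1 = 12
i=2: S_2 = -6 * (-2)^2 = -24
i=3: S_3 = -6 * (-2)^3 = 48
i=4: S_4 = -6 * (-2)^4 = -96
i=5: S_5 = -6 * (-2)^5 = 192
The first 6 terms are: [-6, 12, -24, 48, -96, 192]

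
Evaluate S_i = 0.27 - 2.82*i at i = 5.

S_5 = 0.27 + -2.82*5 = 0.27 + -14.1 = -13.83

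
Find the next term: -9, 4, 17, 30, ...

Differences: 4 - -9 = 13
This is an arithmetic sequence with common difference d = 13.
Next term = 30 + 13 = 43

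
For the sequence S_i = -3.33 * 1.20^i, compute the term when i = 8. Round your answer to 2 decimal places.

S_8 = -3.33 * 1.2^8 ≈ -3.33 * 4.2998 ≈ -14.32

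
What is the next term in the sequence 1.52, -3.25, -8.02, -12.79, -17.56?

Differences: -3.25 - 1.52 = -4.77
This is an arithmetic sequence with common difference d = -4.77.
Next term = -17.56 + -4.77 = -22.33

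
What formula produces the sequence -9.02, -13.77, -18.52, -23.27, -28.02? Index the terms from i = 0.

Check differences: -13.77 - -9.02 = -4.75
-18.52 - -13.77 = -4.75
Common difference d = -4.75.
First term a = -9.02.
Formula: S_i = -9.02 - 4.75*i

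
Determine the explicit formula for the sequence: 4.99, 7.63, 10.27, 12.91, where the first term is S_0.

Check differences: 7.63 - 4.99 = 2.64
10.27 - 7.63 = 2.64
Common difference d = 2.64.
First term a = 4.99.
Formula: S_i = 4.99 + 2.64*i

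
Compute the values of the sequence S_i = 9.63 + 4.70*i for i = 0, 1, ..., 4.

This is an arithmetic sequence.
i=0: S_0 = 9.63 + 4.7*0 = 9.63
i=1: S_1 = 9.63 + 4.7*1 = 14.33
i=2: S_2 = 9.63 + 4.7*2 = 19.03
i=3: S_3 = 9.63 + 4.7*3 = 23.73
i=4: S_4 = 9.63 + 4.7*4 = 28.43
The first 5 terms are: [9.63, 14.33, 19.03, 23.73, 28.43]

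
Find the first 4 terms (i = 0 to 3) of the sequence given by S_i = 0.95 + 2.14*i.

This is an arithmetic sequence.
i=0: S_0 = 0.95 + 2.14*0 = 0.95
i=1: S_1 = 0.95 + 2.14*1 = 3.09
i=2: S_2 = 0.95 + 2.14*2 = 5.23
i=3: S_3 = 0.95 + 2.14*3 = 7.37
The first 4 terms are: [0.95, 3.09, 5.23, 7.37]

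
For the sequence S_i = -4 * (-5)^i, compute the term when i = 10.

S_10 = -4 * (-5)^10 = -4 * 9765625 = -39062500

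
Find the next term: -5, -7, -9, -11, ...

Differences: -7 - -5 = -2
This is an arithmetic sequence with common difference d = -2.
Next term = -11 + -2 = -13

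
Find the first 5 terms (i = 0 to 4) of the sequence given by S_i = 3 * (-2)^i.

This is a geometric sequence.
i=0: S_0 = 3 * (-2)^0 = 3
i=1: S_1 = 3 * (-2)^1 = -6
i=2: S_2 = 3 * (-2)^2 = 12
i=3: S_3 = 3 * (-2)^3 = -24
i=4: S_4 = 3 * (-2)^4 = 48
The first 5 terms are: [3, -6, 12, -24, 48]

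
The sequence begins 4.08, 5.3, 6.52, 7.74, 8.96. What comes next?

Differences: 5.3 - 4.08 = 1.22
This is an arithmetic sequence with common difference d = 1.22.
Next term = 8.96 + 1.22 = 10.18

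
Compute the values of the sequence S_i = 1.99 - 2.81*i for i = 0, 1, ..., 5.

This is an arithmetic sequence.
i=0: S_0 = 1.99 + -2.81*0 = 1.99
i=1: S_1 = 1.99 + -2.81*1 = -0.82
i=2: S_2 = 1.99 + -2.81*2 = -3.63
i=3: S_3 = 1.99 + -2.81*3 = -6.44
i=4: S_4 = 1.99 + -2.81*4 = -9.25
i=5: S_5 = 1.99 + -2.81*5 = -12.06
The first 6 terms are: [1.99, -0.82, -3.63, -6.44, -9.25, -12.06]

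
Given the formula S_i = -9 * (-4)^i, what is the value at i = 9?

S_9 = -9 * (-4)^9 = -9 * -262144 = 2359296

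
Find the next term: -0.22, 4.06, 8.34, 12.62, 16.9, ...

Differences: 4.06 - -0.22 = 4.28
This is an arithmetic sequence with common difference d = 4.28.
Next term = 16.9 + 4.28 = 21.18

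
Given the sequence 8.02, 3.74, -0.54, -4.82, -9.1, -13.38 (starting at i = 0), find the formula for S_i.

Check differences: 3.74 - 8.02 = -4.28
-0.54 - 3.74 = -4.28
Common difference d = -4.28.
First term a = 8.02.
Formula: S_i = 8.02 - 4.28*i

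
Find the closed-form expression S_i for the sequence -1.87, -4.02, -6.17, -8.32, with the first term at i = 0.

Check differences: -4.02 - -1.87 = -2.15
-6.17 - -4.02 = -2.15
Common difference d = -2.15.
First term a = -1.87.
Formula: S_i = -1.87 - 2.15*i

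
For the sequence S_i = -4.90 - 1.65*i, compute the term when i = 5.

S_5 = -4.9 + -1.65*5 = -4.9 + -8.25 = -13.15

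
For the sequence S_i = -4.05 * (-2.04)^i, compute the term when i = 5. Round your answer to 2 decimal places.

S_5 = -4.05 * (-2.04)^5 ≈ -4.05 * -35.3306 ≈ 143.09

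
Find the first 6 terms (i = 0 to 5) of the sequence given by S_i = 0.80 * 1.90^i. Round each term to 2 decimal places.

This is a geometric sequence.
i=0: S_0 = 0.8 * 1.9^0 = 0.8
i=1: S_1 = 0.8 * 1.9^1 = 1.52
i=2: S_2 = 0.8 * 1.9^2 ≈ 2.89
i=3: S_3 = 0.8 * 1.9^3 ≈ 5.49
i=4: S_4 = 0.8 * 1.9^4 ≈ 10.43
i=5: S_5 = 0.8 * 1.9^5 ≈ 19.81
The first 6 terms are: [0.8, 1.52, 2.89, 5.49, 10.43, 19.81]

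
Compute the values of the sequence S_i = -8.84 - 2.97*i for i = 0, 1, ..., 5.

This is an arithmetic sequence.
i=0: S_0 = -8.84 + -2.97*0 = -8.84
i=1: S_1 = -8.84 + -2.97*1 = -11.81
i=2: S_2 = -8.84 + -2.97*2 = -14.78
i=3: S_3 = -8.84 + -2.97*3 = -17.75
i=4: S_4 = -8.84 + -2.97*4 = -20.72
i=5: S_5 = -8.84 + -2.97*5 = -23.69
The first 6 terms are: [-8.84, -11.81, -14.78, -17.75, -20.72, -23.69]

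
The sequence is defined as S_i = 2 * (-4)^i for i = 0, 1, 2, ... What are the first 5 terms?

This is a geometric sequence.
i=0: S_0 = 2 * (-4)^0 = 2
i=1: S_1 = 2 * (-4)^1 = -8
i=2: S_2 = 2 * (-4)^2 = 32
i=3: S_3 = 2 * (-4)^3 = -128
i=4: S_4 = 2 * (-4)^4 = 512
The first 5 terms are: [2, -8, 32, -128, 512]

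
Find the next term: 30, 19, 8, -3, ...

Differences: 19 - 30 = -11
This is an arithmetic sequence with common difference d = -11.
Next term = -3 + -11 = -14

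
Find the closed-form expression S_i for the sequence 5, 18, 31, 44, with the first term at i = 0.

Check differences: 18 - 5 = 13
31 - 18 = 13
Common difference d = 13.
First term a = 5.
Formula: S_i = 5 + 13*i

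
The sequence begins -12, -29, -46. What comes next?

Differences: -29 - -12 = -17
This is an arithmetic sequence with common difference d = -17.
Next term = -46 + -17 = -63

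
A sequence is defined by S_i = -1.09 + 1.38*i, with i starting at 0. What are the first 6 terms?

This is an arithmetic sequence.
i=0: S_0 = -1.09 + 1.38*0 = -1.09
i=1: S_1 = -1.09 + 1.38*1 = 0.29
i=2: S_2 = -1.09 + 1.38*2 = 1.67
i=3: S_3 = -1.09 + 1.38*3 = 3.05
i=4: S_4 = -1.09 + 1.38*4 = 4.43
i=5: S_5 = -1.09 + 1.38*5 = 5.81
The first 6 terms are: [-1.09, 0.29, 1.67, 3.05, 4.43, 5.81]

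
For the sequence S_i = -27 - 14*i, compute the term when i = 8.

S_8 = -27 + -14*8 = -27 + -112 = -139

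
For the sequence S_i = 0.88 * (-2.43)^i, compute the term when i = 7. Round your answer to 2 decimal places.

S_7 = 0.88 * (-2.43)^7 ≈ 0.88 * -500.3155 ≈ -440.28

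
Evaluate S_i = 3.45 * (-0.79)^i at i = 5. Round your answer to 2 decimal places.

S_5 = 3.45 * (-0.79)^5 ≈ 3.45 * -0.3077 ≈ -1.06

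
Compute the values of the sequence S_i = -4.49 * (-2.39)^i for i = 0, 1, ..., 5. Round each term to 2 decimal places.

This is a geometric sequence.
i=0: S_0 = -4.49 * (-2.39)^0 = -4.49
i=1: S_1 = -4.49 * (-2.39)^1 ≈ 10.73
i=2: S_2 = -4.49 * (-2.39)^2 ≈ -25.65
i=3: S_3 = -4.49 * (-2.39)^3 ≈ 61.3
i=4: S_4 = -4.49 * (-2.39)^4 ≈ -146.5
i=5: S_5 = -4.49 * (-2.39)^5 ≈ 350.14
The first 6 terms are: [-4.49, 10.73, -25.65, 61.3, -146.5, 350.14]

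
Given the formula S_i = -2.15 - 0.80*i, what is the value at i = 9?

S_9 = -2.15 + -0.8*9 = -2.15 + -7.2 = -9.35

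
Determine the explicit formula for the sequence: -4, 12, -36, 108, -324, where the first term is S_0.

Check ratios: 12 / -4 = -3.0
Common ratio r = -3.
First term a = -4.
Formula: S_i = -4 * (-3)^i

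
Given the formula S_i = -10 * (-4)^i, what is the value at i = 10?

S_10 = -10 * (-4)^10 = -10 * 1048576 = -10485760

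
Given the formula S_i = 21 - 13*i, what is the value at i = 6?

S_6 = 21 + -13*6 = 21 + -78 = -57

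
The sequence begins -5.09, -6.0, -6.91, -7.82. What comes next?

Differences: -6.0 - -5.09 = -0.91
This is an arithmetic sequence with common difference d = -0.91.
Next term = -7.82 + -0.91 = -8.73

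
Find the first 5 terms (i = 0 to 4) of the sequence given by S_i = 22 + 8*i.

This is an arithmetic sequence.
i=0: S_0 = 22 + 8*0 = 22
i=1: S_1 = 22 + 8*1 = 30
i=2: S_2 = 22 + 8*2 = 38
i=3: S_3 = 22 + 8*3 = 46
i=4: S_4 = 22 + 8*4 = 54
The first 5 terms are: [22, 30, 38, 46, 54]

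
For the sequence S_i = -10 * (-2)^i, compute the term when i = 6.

S_6 = -10 * (-2)^6 = -10 * 64 = -640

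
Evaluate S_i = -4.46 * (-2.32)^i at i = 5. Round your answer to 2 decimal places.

S_5 = -4.46 * (-2.32)^5 ≈ -4.46 * -67.2109 ≈ 299.76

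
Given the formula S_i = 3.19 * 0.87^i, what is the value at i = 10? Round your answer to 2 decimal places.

S_10 = 3.19 * 0.87^10 ≈ 3.19 * 0.2484 ≈ 0.79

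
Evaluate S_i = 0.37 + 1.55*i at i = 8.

S_8 = 0.37 + 1.55*8 = 0.37 + 12.4 = 12.77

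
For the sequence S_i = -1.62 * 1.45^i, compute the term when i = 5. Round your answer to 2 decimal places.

S_5 = -1.62 * 1.45^5 ≈ -1.62 * 6.4097 ≈ -10.38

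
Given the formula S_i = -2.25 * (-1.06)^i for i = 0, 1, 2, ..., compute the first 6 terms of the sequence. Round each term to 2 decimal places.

This is a geometric sequence.
i=0: S_0 = -2.25 * (-1.06)^0 = -2.25
i=1: S_1 = -2.25 * (-1.06)^1 ≈ 2.39
i=2: S_2 = -2.25 * (-1.06)^2 ≈ -2.53
i=3: S_3 = -2.25 * (-1.06)^3 ≈ 2.68
i=4: S_4 = -2.25 * (-1.06)^4 ≈ -2.84
i=5: S_5 = -2.25 * (-1.06)^5 ≈ 3.01
The first 6 terms are: [-2.25, 2.39, -2.53, 2.68, -2.84, 3.01]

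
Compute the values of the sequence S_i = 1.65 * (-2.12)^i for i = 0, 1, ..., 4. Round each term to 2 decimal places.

This is a geometric sequence.
i=0: S_0 = 1.65 * (-2.12)^0 = 1.65
i=1: S_1 = 1.65 * (-2.12)^1 ≈ -3.5
i=2: S_2 = 1.65 * (-2.12)^2 ≈ 7.42
i=3: S_3 = 1.65 * (-2.12)^3 ≈ -15.72
i=4: S_4 = 1.65 * (-2.12)^4 ≈ 33.33
The first 5 terms are: [1.65, -3.5, 7.42, -15.72, 33.33]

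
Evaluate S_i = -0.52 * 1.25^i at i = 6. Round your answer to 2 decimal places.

S_6 = -0.52 * 1.25^6 ≈ -0.52 * 3.8147 ≈ -1.98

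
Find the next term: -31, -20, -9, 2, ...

Differences: -20 - -31 = 11
This is an arithmetic sequence with common difference d = 11.
Next term = 2 + 11 = 13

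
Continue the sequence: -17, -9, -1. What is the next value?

Differences: -9 - -17 = 8
This is an arithmetic sequence with common difference d = 8.
Next term = -1 + 8 = 7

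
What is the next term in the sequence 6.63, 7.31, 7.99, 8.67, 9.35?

Differences: 7.31 - 6.63 = 0.68
This is an arithmetic sequence with common difference d = 0.68.
Next term = 9.35 + 0.68 = 10.03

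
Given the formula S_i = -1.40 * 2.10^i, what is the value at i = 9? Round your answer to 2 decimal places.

S_9 = -1.4 * 2.1^9 ≈ -1.4 * 794.28 ≈ -1111.99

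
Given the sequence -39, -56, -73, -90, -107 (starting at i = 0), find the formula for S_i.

Check differences: -56 - -39 = -17
-73 - -56 = -17
Common difference d = -17.
First term a = -39.
Formula: S_i = -39 - 17*i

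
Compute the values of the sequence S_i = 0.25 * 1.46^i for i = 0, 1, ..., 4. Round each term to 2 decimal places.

This is a geometric sequence.
i=0: S_0 = 0.25 * 1.46^0 = 0.25
i=1: S_1 = 0.25 * 1.46^1 ≈ 0.37
i=2: S_2 = 0.25 * 1.46^2 ≈ 0.53
i=3: S_3 = 0.25 * 1.46^3 ≈ 0.78
i=4: S_4 = 0.25 * 1.46^4 ≈ 1.14
The first 5 terms are: [0.25, 0.37, 0.53, 0.78, 1.14]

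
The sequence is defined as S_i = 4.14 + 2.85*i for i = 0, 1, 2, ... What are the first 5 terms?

This is an arithmetic sequence.
i=0: S_0 = 4.14 + 2.85*0 = 4.14
i=1: S_1 = 4.14 + 2.85*1 = 6.99
i=2: S_2 = 4.14 + 2.85*2 = 9.84
i=3: S_3 = 4.14 + 2.85*3 = 12.69
i=4: S_4 = 4.14 + 2.85*4 = 15.54
The first 5 terms are: [4.14, 6.99, 9.84, 12.69, 15.54]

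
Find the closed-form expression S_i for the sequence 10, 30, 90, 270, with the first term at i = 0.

Check ratios: 30 / 10 = 3.0
Common ratio r = 3.
First term a = 10.
Formula: S_i = 10 * 3^i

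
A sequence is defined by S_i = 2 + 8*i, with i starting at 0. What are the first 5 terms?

This is an arithmetic sequence.
i=0: S_0 = 2 + 8*0 = 2
i=1: S_1 = 2 + 8*1 = 10
i=2: S_2 = 2 + 8*2 = 18
i=3: S_3 = 2 + 8*3 = 26
i=4: S_4 = 2 + 8*4 = 34
The first 5 terms are: [2, 10, 18, 26, 34]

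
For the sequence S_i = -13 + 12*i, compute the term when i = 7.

S_7 = -13 + 12*7 = -13 + 84 = 71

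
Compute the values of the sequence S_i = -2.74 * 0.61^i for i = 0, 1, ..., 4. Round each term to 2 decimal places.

This is a geometric sequence.
i=0: S_0 = -2.74 * 0.61^0 = -2.74
i=1: S_1 = -2.74 * 0.61^1 ≈ -1.67
i=2: S_2 = -2.74 * 0.61^2 ≈ -1.02
i=3: S_3 = -2.74 * 0.61^3 ≈ -0.62
i=4: S_4 = -2.74 * 0.61^4 ≈ -0.38
The first 5 terms are: [-2.74, -1.67, -1.02, -0.62, -0.38]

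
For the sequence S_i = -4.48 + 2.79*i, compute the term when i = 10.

S_10 = -4.48 + 2.79*10 = -4.48 + 27.9 = 23.42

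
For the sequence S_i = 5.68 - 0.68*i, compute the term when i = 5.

S_5 = 5.68 + -0.68*5 = 5.68 + -3.4 = 2.28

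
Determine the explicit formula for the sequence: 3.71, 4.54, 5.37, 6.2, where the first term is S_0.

Check differences: 4.54 - 3.71 = 0.83
5.37 - 4.54 = 0.83
Common difference d = 0.83.
First term a = 3.71.
Formula: S_i = 3.71 + 0.83*i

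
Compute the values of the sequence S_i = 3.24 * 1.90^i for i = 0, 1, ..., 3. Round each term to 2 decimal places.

This is a geometric sequence.
i=0: S_0 = 3.24 * 1.9^0 = 3.24
i=1: S_1 = 3.24 * 1.9^1 ≈ 6.16
i=2: S_2 = 3.24 * 1.9^2 ≈ 11.7
i=3: S_3 = 3.24 * 1.9^3 ≈ 22.22
The first 4 terms are: [3.24, 6.16, 11.7, 22.22]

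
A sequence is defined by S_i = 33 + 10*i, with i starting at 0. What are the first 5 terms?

This is an arithmetic sequence.
i=0: S_0 = 33 + 10*0 = 33
i=1: S_1 = 33 + 10*1 = 43
i=2: S_2 = 33 + 10*2 = 53
i=3: S_3 = 33 + 10*3 = 63
i=4: S_4 = 33 + 10*4 = 73
The first 5 terms are: [33, 43, 53, 63, 73]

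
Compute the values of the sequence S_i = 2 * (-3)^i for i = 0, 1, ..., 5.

This is a geometric sequence.
i=0: S_0 = 2 * (-3)^0 = 2
i=1: S_1 = 2 * (-3)^1 = -6
i=2: S_2 = 2 * (-3)^2 = 18
i=3: S_3 = 2 * (-3)^3 = -54
i=4: S_4 = 2 * (-3)^4 = 162
i=5: S_5 = 2 * (-3)^5 = -486
The first 6 terms are: [2, -6, 18, -54, 162, -486]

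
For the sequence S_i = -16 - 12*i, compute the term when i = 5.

S_5 = -16 + -12*5 = -16 + -60 = -76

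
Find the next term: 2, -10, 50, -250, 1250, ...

Ratios: -10 / 2 = -5.0
This is a geometric sequence with common ratio r = -5.
Next term = 1250 * -5 = -6250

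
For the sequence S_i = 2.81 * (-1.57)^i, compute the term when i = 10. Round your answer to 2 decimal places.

S_10 = 2.81 * (-1.57)^10 ≈ 2.81 * 90.9906 ≈ 255.68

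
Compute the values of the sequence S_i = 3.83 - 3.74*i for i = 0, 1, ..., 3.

This is an arithmetic sequence.
i=0: S_0 = 3.83 + -3.74*0 = 3.83
i=1: S_1 = 3.83 + -3.74*1 = 0.09
i=2: S_2 = 3.83 + -3.74*2 = -3.65
i=3: S_3 = 3.83 + -3.74*3 = -7.39
The first 4 terms are: [3.83, 0.09, -3.65, -7.39]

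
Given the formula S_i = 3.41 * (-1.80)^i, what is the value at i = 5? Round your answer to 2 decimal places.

S_5 = 3.41 * (-1.8)^5 ≈ 3.41 * -18.8957 ≈ -64.43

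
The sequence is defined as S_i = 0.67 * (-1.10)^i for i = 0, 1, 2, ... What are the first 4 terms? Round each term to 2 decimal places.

This is a geometric sequence.
i=0: S_0 = 0.67 * (-1.1)^0 = 0.67
i=1: S_1 = 0.67 * (-1.1)^1 ≈ -0.74
i=2: S_2 = 0.67 * (-1.1)^2 ≈ 0.81
i=3: S_3 = 0.67 * (-1.1)^3 ≈ -0.89
The first 4 terms are: [0.67, -0.74, 0.81, -0.89]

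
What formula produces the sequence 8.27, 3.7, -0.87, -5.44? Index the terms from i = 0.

Check differences: 3.7 - 8.27 = -4.57
-0.87 - 3.7 = -4.57
Common difference d = -4.57.
First term a = 8.27.
Formula: S_i = 8.27 - 4.57*i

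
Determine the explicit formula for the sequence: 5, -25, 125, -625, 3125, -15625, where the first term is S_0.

Check ratios: -25 / 5 = -5.0
Common ratio r = -5.
First term a = 5.
Formula: S_i = 5 * (-5)^i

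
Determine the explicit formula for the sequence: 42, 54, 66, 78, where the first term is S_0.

Check differences: 54 - 42 = 12
66 - 54 = 12
Common difference d = 12.
First term a = 42.
Formula: S_i = 42 + 12*i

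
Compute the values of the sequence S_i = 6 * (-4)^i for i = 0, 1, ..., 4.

This is a geometric sequence.
i=0: S_0 = 6 * (-4)^0 = 6
i=1: S_1 = 6 * (-4)^1 = -24
i=2: S_2 = 6 * (-4)^2 = 96
i=3: S_3 = 6 * (-4)^3 = -384
i=4: S_4 = 6 * (-4)^4 = 1536
The first 5 terms are: [6, -24, 96, -384, 1536]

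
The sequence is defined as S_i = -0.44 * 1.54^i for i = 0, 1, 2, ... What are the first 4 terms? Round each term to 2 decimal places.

This is a geometric sequence.
i=0: S_0 = -0.44 * 1.54^0 = -0.44
i=1: S_1 = -0.44 * 1.54^1 ≈ -0.68
i=2: S_2 = -0.44 * 1.54^2 ≈ -1.04
i=3: S_3 = -0.44 * 1.54^3 ≈ -1.61
The first 4 terms are: [-0.44, -0.68, -1.04, -1.61]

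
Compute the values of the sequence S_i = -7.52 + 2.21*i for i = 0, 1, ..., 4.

This is an arithmetic sequence.
i=0: S_0 = -7.52 + 2.21*0 = -7.52
i=1: S_1 = -7.52 + 2.21*1 = -5.31
i=2: S_2 = -7.52 + 2.21*2 = -3.1
i=3: S_3 = -7.52 + 2.21*3 = -0.89
i=4: S_4 = -7.52 + 2.21*4 = 1.32
The first 5 terms are: [-7.52, -5.31, -3.1, -0.89, 1.32]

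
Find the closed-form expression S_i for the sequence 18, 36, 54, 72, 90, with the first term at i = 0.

Check differences: 36 - 18 = 18
54 - 36 = 18
Common difference d = 18.
First term a = 18.
Formula: S_i = 18 + 18*i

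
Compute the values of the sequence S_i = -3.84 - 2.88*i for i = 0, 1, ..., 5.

This is an arithmetic sequence.
i=0: S_0 = -3.84 + -2.88*0 = -3.84
i=1: S_1 = -3.84 + -2.88*1 = -6.72
i=2: S_2 = -3.84 + -2.88*2 = -9.6
i=3: S_3 = -3.84 + -2.88*3 = -12.48
i=4: S_4 = -3.84 + -2.88*4 = -15.36
i=5: S_5 = -3.84 + -2.88*5 = -18.24
The first 6 terms are: [-3.84, -6.72, -9.6, -12.48, -15.36, -18.24]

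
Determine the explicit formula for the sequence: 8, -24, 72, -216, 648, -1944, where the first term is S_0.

Check ratios: -24 / 8 = -3.0
Common ratio r = -3.
First term a = 8.
Formula: S_i = 8 * (-3)^i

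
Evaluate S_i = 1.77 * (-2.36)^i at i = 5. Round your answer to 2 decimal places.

S_5 = 1.77 * (-2.36)^5 ≈ 1.77 * -73.2082 ≈ -129.58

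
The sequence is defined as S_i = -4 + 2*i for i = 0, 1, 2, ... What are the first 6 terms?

This is an arithmetic sequence.
i=0: S_0 = -4 + 2*0 = -4
i=1: S_1 = -4 + 2*1 = -2
i=2: S_2 = -4 + 2*2 = 0
i=3: S_3 = -4 + 2*3 = 2
i=4: S_4 = -4 + 2*4 = 4
i=5: S_5 = -4 + 2*5 = 6
The first 6 terms are: [-4, -2, 0, 2, 4, 6]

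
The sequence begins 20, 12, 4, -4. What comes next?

Differences: 12 - 20 = -8
This is an arithmetic sequence with common difference d = -8.
Next term = -4 + -8 = -12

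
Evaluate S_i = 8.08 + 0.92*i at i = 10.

S_10 = 8.08 + 0.92*10 = 8.08 + 9.2 = 17.28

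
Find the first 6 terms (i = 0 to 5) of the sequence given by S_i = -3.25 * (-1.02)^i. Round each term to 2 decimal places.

This is a geometric sequence.
i=0: S_0 = -3.25 * (-1.02)^0 = -3.25
i=1: S_1 = -3.25 * (-1.02)^1 ≈ 3.32
i=2: S_2 = -3.25 * (-1.02)^2 ≈ -3.38
i=3: S_3 = -3.25 * (-1.02)^3 ≈ 3.45
i=4: S_4 = -3.25 * (-1.02)^4 ≈ -3.52
i=5: S_5 = -3.25 * (-1.02)^5 ≈ 3.59
The first 6 terms are: [-3.25, 3.32, -3.38, 3.45, -3.52, 3.59]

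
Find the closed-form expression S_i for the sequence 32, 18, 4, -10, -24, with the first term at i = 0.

Check differences: 18 - 32 = -14
4 - 18 = -14
Common difference d = -14.
First term a = 32.
Formula: S_i = 32 - 14*i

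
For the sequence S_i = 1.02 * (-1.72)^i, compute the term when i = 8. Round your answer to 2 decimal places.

S_8 = 1.02 * (-1.72)^8 ≈ 1.02 * 76.5998 ≈ 78.13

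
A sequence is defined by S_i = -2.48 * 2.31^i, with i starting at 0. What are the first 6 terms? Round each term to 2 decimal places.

This is a geometric sequence.
i=0: S_0 = -2.48 * 2.31^0 = -2.48
i=1: S_1 = -2.48 * 2.31^1 ≈ -5.73
i=2: S_2 = -2.48 * 2.31^2 ≈ -13.23
i=3: S_3 = -2.48 * 2.31^3 ≈ -30.57
i=4: S_4 = -2.48 * 2.31^4 ≈ -70.62
i=5: S_5 = -2.48 * 2.31^5 ≈ -163.12
The first 6 terms are: [-2.48, -5.73, -13.23, -30.57, -70.62, -163.12]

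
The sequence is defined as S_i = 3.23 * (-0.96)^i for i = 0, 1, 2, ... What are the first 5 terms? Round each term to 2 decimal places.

This is a geometric sequence.
i=0: S_0 = 3.23 * (-0.96)^0 = 3.23
i=1: S_1 = 3.23 * (-0.96)^1 ≈ -3.1
i=2: S_2 = 3.23 * (-0.96)^2 ≈ 2.98
i=3: S_3 = 3.23 * (-0.96)^3 ≈ -2.86
i=4: S_4 = 3.23 * (-0.96)^4 ≈ 2.74
The first 5 terms are: [3.23, -3.1, 2.98, -2.86, 2.74]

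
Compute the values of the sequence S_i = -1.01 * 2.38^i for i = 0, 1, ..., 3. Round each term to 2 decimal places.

This is a geometric sequence.
i=0: S_0 = -1.01 * 2.38^0 = -1.01
i=1: S_1 = -1.01 * 2.38^1 ≈ -2.4
i=2: S_2 = -1.01 * 2.38^2 ≈ -5.72
i=3: S_3 = -1.01 * 2.38^3 ≈ -13.62
The first 4 terms are: [-1.01, -2.4, -5.72, -13.62]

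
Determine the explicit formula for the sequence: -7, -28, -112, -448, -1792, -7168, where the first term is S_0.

Check ratios: -28 / -7 = 4.0
Common ratio r = 4.
First term a = -7.
Formula: S_i = -7 * 4^i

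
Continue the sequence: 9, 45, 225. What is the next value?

Ratios: 45 / 9 = 5.0
This is a geometric sequence with common ratio r = 5.
Next term = 225 * 5 = 1125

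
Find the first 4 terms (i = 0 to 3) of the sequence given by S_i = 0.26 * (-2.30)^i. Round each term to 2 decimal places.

This is a geometric sequence.
i=0: S_0 = 0.26 * (-2.3)^0 = 0.26
i=1: S_1 = 0.26 * (-2.3)^1 ≈ -0.6
i=2: S_2 = 0.26 * (-2.3)^2 ≈ 1.38
i=3: S_3 = 0.26 * (-2.3)^3 ≈ -3.16
The first 4 terms are: [0.26, -0.6, 1.38, -3.16]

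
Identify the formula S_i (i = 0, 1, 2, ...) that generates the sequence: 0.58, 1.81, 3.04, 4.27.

Check differences: 1.81 - 0.58 = 1.23
3.04 - 1.81 = 1.23
Common difference d = 1.23.
First term a = 0.58.
Formula: S_i = 0.58 + 1.23*i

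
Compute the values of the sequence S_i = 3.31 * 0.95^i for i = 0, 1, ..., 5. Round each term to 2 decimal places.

This is a geometric sequence.
i=0: S_0 = 3.31 * 0.95^0 = 3.31
i=1: S_1 = 3.31 * 0.95^1 ≈ 3.14
i=2: S_2 = 3.31 * 0.95^2 ≈ 2.99
i=3: S_3 = 3.31 * 0.95^3 ≈ 2.84
i=4: S_4 = 3.31 * 0.95^4 ≈ 2.7
i=5: S_5 = 3.31 * 0.95^5 ≈ 2.56
The first 6 terms are: [3.31, 3.14, 2.99, 2.84, 2.7, 2.56]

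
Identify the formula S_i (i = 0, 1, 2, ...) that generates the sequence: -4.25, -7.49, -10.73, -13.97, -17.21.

Check differences: -7.49 - -4.25 = -3.24
-10.73 - -7.49 = -3.24
Common difference d = -3.24.
First term a = -4.25.
Formula: S_i = -4.25 - 3.24*i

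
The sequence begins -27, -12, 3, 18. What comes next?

Differences: -12 - -27 = 15
This is an arithmetic sequence with common difference d = 15.
Next term = 18 + 15 = 33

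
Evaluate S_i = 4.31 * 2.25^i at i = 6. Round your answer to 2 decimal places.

S_6 = 4.31 * 2.25^6 ≈ 4.31 * 129.7463 ≈ 559.21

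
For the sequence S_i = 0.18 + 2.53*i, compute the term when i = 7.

S_7 = 0.18 + 2.53*7 = 0.18 + 17.71 = 17.89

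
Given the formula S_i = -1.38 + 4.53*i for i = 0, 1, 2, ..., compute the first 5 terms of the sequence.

This is an arithmetic sequence.
i=0: S_0 = -1.38 + 4.53*0 = -1.38
i=1: S_1 = -1.38 + 4.53*1 = 3.15
i=2: S_2 = -1.38 + 4.53*2 = 7.68
i=3: S_3 = -1.38 + 4.53*3 = 12.21
i=4: S_4 = -1.38 + 4.53*4 = 16.74
The first 5 terms are: [-1.38, 3.15, 7.68, 12.21, 16.74]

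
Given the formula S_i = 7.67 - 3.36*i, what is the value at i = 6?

S_6 = 7.67 + -3.36*6 = 7.67 + -20.16 = -12.49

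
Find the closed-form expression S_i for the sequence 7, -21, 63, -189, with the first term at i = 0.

Check ratios: -21 / 7 = -3.0
Common ratio r = -3.
First term a = 7.
Formula: S_i = 7 * (-3)^i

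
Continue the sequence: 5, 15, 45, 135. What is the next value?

Ratios: 15 / 5 = 3.0
This is a geometric sequence with common ratio r = 3.
Next term = 135 * 3 = 405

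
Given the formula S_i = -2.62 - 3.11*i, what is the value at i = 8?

S_8 = -2.62 + -3.11*8 = -2.62 + -24.88 = -27.5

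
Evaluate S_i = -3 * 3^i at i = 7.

S_7 = -3 * 3^7 = -3 * 2187 = -6561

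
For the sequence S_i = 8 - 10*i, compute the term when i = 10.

S_10 = 8 + -10*10 = 8 + -100 = -92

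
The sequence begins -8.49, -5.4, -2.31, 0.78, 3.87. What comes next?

Differences: -5.4 - -8.49 = 3.09
This is an arithmetic sequence with common difference d = 3.09.
Next term = 3.87 + 3.09 = 6.96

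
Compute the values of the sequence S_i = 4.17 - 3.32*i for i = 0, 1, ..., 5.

This is an arithmetic sequence.
i=0: S_0 = 4.17 + -3.32*0 = 4.17
i=1: S_1 = 4.17 + -3.32*1 = 0.85
i=2: S_2 = 4.17 + -3.32*2 = -2.47
i=3: S_3 = 4.17 + -3.32*3 = -5.79
i=4: S_4 = 4.17 + -3.32*4 = -9.11
i=5: S_5 = 4.17 + -3.32*5 = -12.43
The first 6 terms are: [4.17, 0.85, -2.47, -5.79, -9.11, -12.43]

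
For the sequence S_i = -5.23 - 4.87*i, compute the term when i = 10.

S_10 = -5.23 + -4.87*10 = -5.23 + -48.7 = -53.93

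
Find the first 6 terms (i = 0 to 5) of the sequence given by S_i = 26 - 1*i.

This is an arithmetic sequence.
i=0: S_0 = 26 + -1*0 = 26
i=1: S_1 = 26 + -1*1 = 25
i=2: S_2 = 26 + -1*2 = 24
i=3: S_3 = 26 + -1*3 = 23
i=4: S_4 = 26 + -1*4 = 22
i=5: S_5 = 26 + -1*5 = 21
The first 6 terms are: [26, 25, 24, 23, 22, 21]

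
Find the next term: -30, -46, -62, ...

Differences: -46 - -30 = -16
This is an arithmetic sequence with common difference d = -16.
Next term = -62 + -16 = -78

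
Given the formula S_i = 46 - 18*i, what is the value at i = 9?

S_9 = 46 + -18*9 = 46 + -162 = -116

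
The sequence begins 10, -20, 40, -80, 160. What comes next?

Ratios: -20 / 10 = -2.0
This is a geometric sequence with common ratio r = -2.
Next term = 160 * -2 = -320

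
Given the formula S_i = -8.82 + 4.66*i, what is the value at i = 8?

S_8 = -8.82 + 4.66*8 = -8.82 + 37.28 = 28.46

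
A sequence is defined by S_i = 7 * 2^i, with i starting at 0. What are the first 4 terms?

This is a geometric sequence.
i=0: S_0 = 7 * 2^0 = 7
i=1: S_1 = 7 * 2^1 = 14
i=2: S_2 = 7 * 2^2 = 28
i=3: S_3 = 7 * 2^3 = 56
The first 4 terms are: [7, 14, 28, 56]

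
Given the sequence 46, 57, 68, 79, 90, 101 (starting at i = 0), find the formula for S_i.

Check differences: 57 - 46 = 11
68 - 57 = 11
Common difference d = 11.
First term a = 46.
Formula: S_i = 46 + 11*i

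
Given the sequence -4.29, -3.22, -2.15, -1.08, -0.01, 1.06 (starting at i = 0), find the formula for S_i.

Check differences: -3.22 - -4.29 = 1.07
-2.15 - -3.22 = 1.07
Common difference d = 1.07.
First term a = -4.29.
Formula: S_i = -4.29 + 1.07*i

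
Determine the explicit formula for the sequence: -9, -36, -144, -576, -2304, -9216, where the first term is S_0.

Check ratios: -36 / -9 = 4.0
Common ratio r = 4.
First term a = -9.
Formula: S_i = -9 * 4^i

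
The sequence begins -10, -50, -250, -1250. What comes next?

Ratios: -50 / -10 = 5.0
This is a geometric sequence with common ratio r = 5.
Next term = -1250 * 5 = -6250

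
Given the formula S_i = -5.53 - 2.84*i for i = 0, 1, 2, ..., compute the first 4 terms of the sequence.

This is an arithmetic sequence.
i=0: S_0 = -5.53 + -2.84*0 = -5.53
i=1: S_1 = -5.53 + -2.84*1 = -8.37
i=2: S_2 = -5.53 + -2.84*2 = -11.21
i=3: S_3 = -5.53 + -2.84*3 = -14.05
The first 4 terms are: [-5.53, -8.37, -11.21, -14.05]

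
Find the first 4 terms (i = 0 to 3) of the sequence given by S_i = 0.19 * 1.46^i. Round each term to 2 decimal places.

This is a geometric sequence.
i=0: S_0 = 0.19 * 1.46^0 = 0.19
i=1: S_1 = 0.19 * 1.46^1 ≈ 0.28
i=2: S_2 = 0.19 * 1.46^2 ≈ 0.41
i=3: S_3 = 0.19 * 1.46^3 ≈ 0.59
The first 4 terms are: [0.19, 0.28, 0.41, 0.59]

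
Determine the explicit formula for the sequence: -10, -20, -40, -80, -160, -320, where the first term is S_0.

Check ratios: -20 / -10 = 2.0
Common ratio r = 2.
First term a = -10.
Formula: S_i = -10 * 2^i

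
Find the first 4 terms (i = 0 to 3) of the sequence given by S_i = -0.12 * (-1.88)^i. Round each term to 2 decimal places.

This is a geometric sequence.
i=0: S_0 = -0.12 * (-1.88)^0 = -0.12
i=1: S_1 = -0.12 * (-1.88)^1 ≈ 0.23
i=2: S_2 = -0.12 * (-1.88)^2 ≈ -0.42
i=3: S_3 = -0.12 * (-1.88)^3 ≈ 0.8
The first 4 terms are: [-0.12, 0.23, -0.42, 0.8]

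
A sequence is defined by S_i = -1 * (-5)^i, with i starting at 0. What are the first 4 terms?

This is a geometric sequence.
i=0: S_0 = -1 * (-5)^0 = -1
i=1: S_1 = -1 * (-5)^1 = 5
i=2: S_2 = -1 * (-5)^2 = -25
i=3: S_3 = -1 * (-5)^3 = 125
The first 4 terms are: [-1, 5, -25, 125]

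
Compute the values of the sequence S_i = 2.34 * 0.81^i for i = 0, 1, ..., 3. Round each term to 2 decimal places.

This is a geometric sequence.
i=0: S_0 = 2.34 * 0.81^0 = 2.34
i=1: S_1 = 2.34 * 0.81^1 ≈ 1.9
i=2: S_2 = 2.34 * 0.81^2 ≈ 1.54
i=3: S_3 = 2.34 * 0.81^3 ≈ 1.24
The first 4 terms are: [2.34, 1.9, 1.54, 1.24]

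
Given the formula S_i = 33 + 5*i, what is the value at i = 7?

S_7 = 33 + 5*7 = 33 + 35 = 68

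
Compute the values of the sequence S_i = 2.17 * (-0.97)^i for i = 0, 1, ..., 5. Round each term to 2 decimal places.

This is a geometric sequence.
i=0: S_0 = 2.17 * (-0.97)^0 = 2.17
i=1: S_1 = 2.17 * (-0.97)^1 ≈ -2.1
i=2: S_2 = 2.17 * (-0.97)^2 ≈ 2.04
i=3: S_3 = 2.17 * (-0.97)^3 ≈ -1.98
i=4: S_4 = 2.17 * (-0.97)^4 ≈ 1.92
i=5: S_5 = 2.17 * (-0.97)^5 ≈ -1.86
The first 6 terms are: [2.17, -2.1, 2.04, -1.98, 1.92, -1.86]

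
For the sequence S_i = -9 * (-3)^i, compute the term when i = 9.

S_9 = -9 * (-3)^9 = -9 * -19683 = 177147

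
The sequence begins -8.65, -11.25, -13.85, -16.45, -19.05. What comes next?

Differences: -11.25 - -8.65 = -2.6
This is an arithmetic sequence with common difference d = -2.6.
Next term = -19.05 + -2.6 = -21.65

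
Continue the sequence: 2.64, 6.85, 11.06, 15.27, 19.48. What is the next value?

Differences: 6.85 - 2.64 = 4.21
This is an arithmetic sequence with common difference d = 4.21.
Next term = 19.48 + 4.21 = 23.69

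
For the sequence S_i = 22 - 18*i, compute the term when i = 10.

S_10 = 22 + -18*10 = 22 + -180 = -158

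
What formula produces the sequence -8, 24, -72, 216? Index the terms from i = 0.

Check ratios: 24 / -8 = -3.0
Common ratio r = -3.
First term a = -8.
Formula: S_i = -8 * (-3)^i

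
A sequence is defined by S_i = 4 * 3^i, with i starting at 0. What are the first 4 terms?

This is a geometric sequence.
i=0: S_0 = 4 * 3^0 = 4
i=1: S_1 = 4 * 3^1 = 12
i=2: S_2 = 4 * 3^2 = 36
i=3: S_3 = 4 * 3^3 = 108
The first 4 terms are: [4, 12, 36, 108]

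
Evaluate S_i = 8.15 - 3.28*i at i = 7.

S_7 = 8.15 + -3.28*7 = 8.15 + -22.96 = -14.81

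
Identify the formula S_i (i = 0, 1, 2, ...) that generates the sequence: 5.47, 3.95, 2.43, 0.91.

Check differences: 3.95 - 5.47 = -1.52
2.43 - 3.95 = -1.52
Common difference d = -1.52.
First term a = 5.47.
Formula: S_i = 5.47 - 1.52*i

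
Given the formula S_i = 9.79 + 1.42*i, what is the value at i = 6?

S_6 = 9.79 + 1.42*6 = 9.79 + 8.52 = 18.31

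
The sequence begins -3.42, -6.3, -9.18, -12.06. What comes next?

Differences: -6.3 - -3.42 = -2.88
This is an arithmetic sequence with common difference d = -2.88.
Next term = -12.06 + -2.88 = -14.94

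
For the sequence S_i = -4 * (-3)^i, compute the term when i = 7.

S_7 = -4 * (-3)^7 = -4 * -2187 = 8748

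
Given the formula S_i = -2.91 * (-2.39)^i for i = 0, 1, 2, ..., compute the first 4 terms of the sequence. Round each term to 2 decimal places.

This is a geometric sequence.
i=0: S_0 = -2.91 * (-2.39)^0 = -2.91
i=1: S_1 = -2.91 * (-2.39)^1 ≈ 6.95
i=2: S_2 = -2.91 * (-2.39)^2 ≈ -16.62
i=3: S_3 = -2.91 * (-2.39)^3 ≈ 39.73
The first 4 terms are: [-2.91, 6.95, -16.62, 39.73]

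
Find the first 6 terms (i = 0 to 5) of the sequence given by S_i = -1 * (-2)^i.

This is a geometric sequence.
i=0: S_0 = -1 * (-2)^0 = -1
i=1: S_1 = -1 * (-2)^1 = 2
i=2: S_2 = -1 * (-2)^2 = -4
i=3: S_3 = -1 * (-2)^3 = 8
i=4: S_4 = -1 * (-2)^4 = -16
i=5: S_5 = -1 * (-2)^5 = 32
The first 6 terms are: [-1, 2, -4, 8, -16, 32]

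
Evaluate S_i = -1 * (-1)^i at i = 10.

S_10 = -1 * (-1)^10 = -1 * 1 = -1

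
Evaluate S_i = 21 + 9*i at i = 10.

S_10 = 21 + 9*10 = 21 + 90 = 111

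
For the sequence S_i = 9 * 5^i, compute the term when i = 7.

S_7 = 9 * 5^7 = 9 * 78125 = 703125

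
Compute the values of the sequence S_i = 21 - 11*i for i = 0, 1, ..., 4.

This is an arithmetic sequence.
i=0: S_0 = 21 + -11*0 = 21
i=1: S_1 = 21 + -11*1 = 10
i=2: S_2 = 21 + -11*2 = -1
i=3: S_3 = 21 + -11*3 = -12
i=4: S_4 = 21 + -11*4 = -23
The first 5 terms are: [21, 10, -1, -12, -23]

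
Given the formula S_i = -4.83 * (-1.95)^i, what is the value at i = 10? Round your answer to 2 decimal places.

S_10 = -4.83 * (-1.95)^10 ≈ -4.83 * 794.9615 ≈ -3839.66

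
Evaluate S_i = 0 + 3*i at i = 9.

S_9 = 0 + 3*9 = 0 + 27 = 27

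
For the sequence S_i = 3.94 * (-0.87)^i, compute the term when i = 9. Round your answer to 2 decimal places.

S_9 = 3.94 * (-0.87)^9 ≈ 3.94 * -0.28554 ≈ -1.13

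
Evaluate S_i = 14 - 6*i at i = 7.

S_7 = 14 + -6*7 = 14 + -42 = -28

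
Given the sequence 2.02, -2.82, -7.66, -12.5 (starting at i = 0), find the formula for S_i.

Check differences: -2.82 - 2.02 = -4.84
-7.66 - -2.82 = -4.84
Common difference d = -4.84.
First term a = 2.02.
Formula: S_i = 2.02 - 4.84*i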